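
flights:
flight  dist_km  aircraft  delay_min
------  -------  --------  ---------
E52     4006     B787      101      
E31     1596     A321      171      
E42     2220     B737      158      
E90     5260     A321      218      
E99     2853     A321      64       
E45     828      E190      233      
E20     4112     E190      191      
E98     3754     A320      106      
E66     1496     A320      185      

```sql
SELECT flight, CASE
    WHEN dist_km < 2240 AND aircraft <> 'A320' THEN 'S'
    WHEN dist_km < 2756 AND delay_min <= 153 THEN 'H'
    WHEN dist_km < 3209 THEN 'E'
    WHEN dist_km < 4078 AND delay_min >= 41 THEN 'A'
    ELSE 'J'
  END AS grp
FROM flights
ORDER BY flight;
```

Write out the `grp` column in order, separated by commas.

J, S, S, S, A, E, J, A, E

flight=E20: ELSE → J
flight=E31: dist_km < 2240 AND aircraft <> 'A320' → S
flight=E42: dist_km < 2240 AND aircraft <> 'A320' → S
flight=E45: dist_km < 2240 AND aircraft <> 'A320' → S
flight=E52: dist_km < 4078 AND delay_min >= 41 → A
flight=E66: dist_km < 3209 → E
flight=E90: ELSE → J
flight=E98: dist_km < 4078 AND delay_min >= 41 → A
flight=E99: dist_km < 3209 → E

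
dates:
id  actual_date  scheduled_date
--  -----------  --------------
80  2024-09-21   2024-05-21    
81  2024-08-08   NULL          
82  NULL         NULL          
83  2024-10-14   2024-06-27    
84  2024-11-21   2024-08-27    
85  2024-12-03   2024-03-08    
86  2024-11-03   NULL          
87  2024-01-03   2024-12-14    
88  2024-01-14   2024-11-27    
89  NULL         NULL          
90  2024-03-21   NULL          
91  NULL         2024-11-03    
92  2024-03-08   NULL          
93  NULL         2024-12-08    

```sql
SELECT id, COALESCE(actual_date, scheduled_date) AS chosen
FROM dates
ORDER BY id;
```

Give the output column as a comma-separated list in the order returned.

2024-09-21, 2024-08-08, NULL, 2024-10-14, 2024-11-21, 2024-12-03, 2024-11-03, 2024-01-03, 2024-01-14, NULL, 2024-03-21, 2024-11-03, 2024-03-08, 2024-12-08

id=80: actual_date=2024-09-21 → 2024-09-21
id=81: actual_date=2024-08-08 → 2024-08-08
id=82: actual_date=NULL, scheduled_date=NULL (all NULL) → NULL
id=83: actual_date=2024-10-14 → 2024-10-14
id=84: actual_date=2024-11-21 → 2024-11-21
id=85: actual_date=2024-12-03 → 2024-12-03
id=86: actual_date=2024-11-03 → 2024-11-03
id=87: actual_date=2024-01-03 → 2024-01-03
id=88: actual_date=2024-01-14 → 2024-01-14
id=89: actual_date=NULL, scheduled_date=NULL (all NULL) → NULL
id=90: actual_date=2024-03-21 → 2024-03-21
id=91: actual_date=NULL, scheduled_date=2024-11-03 → 2024-11-03
id=92: actual_date=2024-03-08 → 2024-03-08
id=93: actual_date=NULL, scheduled_date=2024-12-08 → 2024-12-08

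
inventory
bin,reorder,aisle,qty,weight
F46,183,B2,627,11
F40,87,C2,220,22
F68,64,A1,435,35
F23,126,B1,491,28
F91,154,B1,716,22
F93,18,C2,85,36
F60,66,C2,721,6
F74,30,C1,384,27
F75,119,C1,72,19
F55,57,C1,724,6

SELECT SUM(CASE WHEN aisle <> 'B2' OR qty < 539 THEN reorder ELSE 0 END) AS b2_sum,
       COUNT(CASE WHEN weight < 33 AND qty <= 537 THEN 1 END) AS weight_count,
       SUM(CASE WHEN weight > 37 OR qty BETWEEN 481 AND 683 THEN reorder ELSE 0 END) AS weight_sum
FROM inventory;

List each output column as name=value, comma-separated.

[b2_sum: aisle <> 'B2' OR qty < 539]
bin=F46: ✗
bin=F40: ✓ → 87
bin=F68: ✓ → 64
bin=F23: ✓ → 126
bin=F91: ✓ → 154
bin=F93: ✓ → 18
bin=F60: ✓ → 66
bin=F74: ✓ → 30
bin=F75: ✓ → 119
bin=F55: ✓ → 57
b2_sum = 87 + 64 + 126 + 154 + 18 + 66 + 30 + 119 + 57 = 721
—
[weight_count: weight < 33 AND qty <= 537]
bin=F46: ✗
bin=F40: ✓ → 1
bin=F68: ✗
bin=F23: ✓ → 1
bin=F91: ✗
bin=F93: ✗
bin=F60: ✗
bin=F74: ✓ → 1
bin=F75: ✓ → 1
bin=F55: ✗
weight_count = COUNT(1, 1, 1, 1) = 4
—
[weight_sum: weight > 37 OR qty BETWEEN 481 AND 683]
bin=F46: ✓ → 183
bin=F40: ✗
bin=F68: ✗
bin=F23: ✓ → 126
bin=F91: ✗
bin=F93: ✗
bin=F60: ✗
bin=F74: ✗
bin=F75: ✗
bin=F55: ✗
weight_sum = 183 + 126 = 309

b2_sum=721, weight_count=4, weight_sum=309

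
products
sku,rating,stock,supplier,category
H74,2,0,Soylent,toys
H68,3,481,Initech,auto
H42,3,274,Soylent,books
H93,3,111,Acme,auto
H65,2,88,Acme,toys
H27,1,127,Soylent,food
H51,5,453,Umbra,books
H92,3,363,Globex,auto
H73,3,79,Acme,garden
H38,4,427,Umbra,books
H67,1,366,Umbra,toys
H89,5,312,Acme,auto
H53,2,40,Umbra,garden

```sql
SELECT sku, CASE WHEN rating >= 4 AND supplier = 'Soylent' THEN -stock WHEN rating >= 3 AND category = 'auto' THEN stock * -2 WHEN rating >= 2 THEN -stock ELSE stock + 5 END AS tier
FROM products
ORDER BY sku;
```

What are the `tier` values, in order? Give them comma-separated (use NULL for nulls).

132, -427, -274, -453, -40, -88, 371, -962, -79, 0, -624, -726, -222

sku=H27: ELSE → 132
sku=H38: rating >= 2 → -427
sku=H42: rating >= 2 → -274
sku=H51: rating >= 2 → -453
sku=H53: rating >= 2 → -40
sku=H65: rating >= 2 → -88
sku=H67: ELSE → 371
sku=H68: rating >= 3 AND category = 'auto' → -962
sku=H73: rating >= 2 → -79
sku=H74: rating >= 2 → 0
sku=H89: rating >= 3 AND category = 'auto' → -624
sku=H92: rating >= 3 AND category = 'auto' → -726
sku=H93: rating >= 3 AND category = 'auto' → -222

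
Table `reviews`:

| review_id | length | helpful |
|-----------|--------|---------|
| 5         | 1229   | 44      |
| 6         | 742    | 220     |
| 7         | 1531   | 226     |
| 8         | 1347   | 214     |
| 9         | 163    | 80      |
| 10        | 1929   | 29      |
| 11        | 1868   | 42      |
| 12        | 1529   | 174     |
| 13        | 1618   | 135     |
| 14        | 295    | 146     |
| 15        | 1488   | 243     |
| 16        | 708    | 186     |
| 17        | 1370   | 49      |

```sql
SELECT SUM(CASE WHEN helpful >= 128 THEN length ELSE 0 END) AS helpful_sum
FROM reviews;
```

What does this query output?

9258

review_id=5: ✗
review_id=6: ✓ → 742
review_id=7: ✓ → 1531
review_id=8: ✓ → 1347
review_id=9: ✗
review_id=10: ✗
review_id=11: ✗
review_id=12: ✓ → 1529
review_id=13: ✓ → 1618
review_id=14: ✓ → 295
review_id=15: ✓ → 1488
review_id=16: ✓ → 708
review_id=17: ✗
helpful_sum = 742 + 1531 + 1347 + 1529 + 1618 + 295 + 1488 + 708 = 9258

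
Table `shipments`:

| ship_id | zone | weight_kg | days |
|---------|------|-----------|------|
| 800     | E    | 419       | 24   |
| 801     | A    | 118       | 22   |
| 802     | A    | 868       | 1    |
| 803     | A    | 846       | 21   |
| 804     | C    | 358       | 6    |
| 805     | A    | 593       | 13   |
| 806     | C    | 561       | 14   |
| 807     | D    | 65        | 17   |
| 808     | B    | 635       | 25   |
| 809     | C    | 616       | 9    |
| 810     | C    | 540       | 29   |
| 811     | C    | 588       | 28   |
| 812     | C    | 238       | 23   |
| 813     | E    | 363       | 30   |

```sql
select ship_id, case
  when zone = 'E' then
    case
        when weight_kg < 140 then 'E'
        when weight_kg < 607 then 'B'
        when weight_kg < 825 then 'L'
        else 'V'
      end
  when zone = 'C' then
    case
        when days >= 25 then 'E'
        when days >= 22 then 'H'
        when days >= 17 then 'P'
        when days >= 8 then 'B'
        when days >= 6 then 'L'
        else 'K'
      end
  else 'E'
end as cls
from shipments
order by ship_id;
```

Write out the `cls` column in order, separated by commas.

B, E, E, E, L, E, B, E, E, B, E, E, H, B

ship_id=800: zone='E' → inner[weight_kg < 607] → B
ship_id=801: zone='A' → outer ELSE → E
ship_id=802: zone='A' → outer ELSE → E
ship_id=803: zone='A' → outer ELSE → E
ship_id=804: zone='C' → inner[days >= 6] → L
ship_id=805: zone='A' → outer ELSE → E
ship_id=806: zone='C' → inner[days >= 8] → B
ship_id=807: zone='D' → outer ELSE → E
ship_id=808: zone='B' → outer ELSE → E
ship_id=809: zone='C' → inner[days >= 8] → B
ship_id=810: zone='C' → inner[days >= 25] → E
ship_id=811: zone='C' → inner[days >= 25] → E
ship_id=812: zone='C' → inner[days >= 22] → H
ship_id=813: zone='E' → inner[weight_kg < 607] → B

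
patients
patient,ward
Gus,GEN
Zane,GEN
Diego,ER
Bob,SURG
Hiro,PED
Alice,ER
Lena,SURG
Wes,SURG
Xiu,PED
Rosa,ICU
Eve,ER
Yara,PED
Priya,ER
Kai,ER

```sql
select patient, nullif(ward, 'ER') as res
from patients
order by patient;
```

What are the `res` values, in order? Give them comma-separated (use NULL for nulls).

NULL, SURG, NULL, NULL, GEN, PED, NULL, SURG, NULL, ICU, SURG, PED, PED, GEN

patient=Alice: ward=ER vs ER: equal → NULL
patient=Bob: ward=SURG vs ER: differ → SURG
patient=Diego: ward=ER vs ER: equal → NULL
patient=Eve: ward=ER vs ER: equal → NULL
patient=Gus: ward=GEN vs ER: differ → GEN
patient=Hiro: ward=PED vs ER: differ → PED
patient=Kai: ward=ER vs ER: equal → NULL
patient=Lena: ward=SURG vs ER: differ → SURG
patient=Priya: ward=ER vs ER: equal → NULL
patient=Rosa: ward=ICU vs ER: differ → ICU
patient=Wes: ward=SURG vs ER: differ → SURG
patient=Xiu: ward=PED vs ER: differ → PED
patient=Yara: ward=PED vs ER: differ → PED
patient=Zane: ward=GEN vs ER: differ → GEN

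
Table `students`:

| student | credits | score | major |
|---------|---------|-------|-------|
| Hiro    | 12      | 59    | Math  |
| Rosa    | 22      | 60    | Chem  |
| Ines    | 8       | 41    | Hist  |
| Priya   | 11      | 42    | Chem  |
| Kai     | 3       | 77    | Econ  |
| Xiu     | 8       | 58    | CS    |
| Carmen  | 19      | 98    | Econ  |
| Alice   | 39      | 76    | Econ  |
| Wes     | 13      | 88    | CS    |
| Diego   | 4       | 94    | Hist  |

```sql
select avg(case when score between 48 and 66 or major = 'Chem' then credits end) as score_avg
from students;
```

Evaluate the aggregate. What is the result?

student=Hiro: ✓ → 12
student=Rosa: ✓ → 22
student=Ines: ✗
student=Priya: ✓ → 11
student=Kai: ✗
student=Xiu: ✓ → 8
student=Carmen: ✗
student=Alice: ✗
student=Wes: ✗
student=Diego: ✗
score_avg = (12 + 22 + 11 + 8) / 4 = 13.25

13.25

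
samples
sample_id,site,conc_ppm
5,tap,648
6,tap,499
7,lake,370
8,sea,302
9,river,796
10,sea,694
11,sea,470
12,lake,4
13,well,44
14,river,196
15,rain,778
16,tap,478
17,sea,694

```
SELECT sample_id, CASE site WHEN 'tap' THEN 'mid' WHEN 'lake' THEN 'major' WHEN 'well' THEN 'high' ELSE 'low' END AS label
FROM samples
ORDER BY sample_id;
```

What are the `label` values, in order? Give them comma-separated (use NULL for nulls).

sample_id=5: site='tap' → mid
sample_id=6: site='tap' → mid
sample_id=7: site='lake' → major
sample_id=8: ELSE → low
sample_id=9: ELSE → low
sample_id=10: ELSE → low
sample_id=11: ELSE → low
sample_id=12: site='lake' → major
sample_id=13: site='well' → high
sample_id=14: ELSE → low
sample_id=15: ELSE → low
sample_id=16: site='tap' → mid
sample_id=17: ELSE → low

mid, mid, major, low, low, low, low, major, high, low, low, mid, low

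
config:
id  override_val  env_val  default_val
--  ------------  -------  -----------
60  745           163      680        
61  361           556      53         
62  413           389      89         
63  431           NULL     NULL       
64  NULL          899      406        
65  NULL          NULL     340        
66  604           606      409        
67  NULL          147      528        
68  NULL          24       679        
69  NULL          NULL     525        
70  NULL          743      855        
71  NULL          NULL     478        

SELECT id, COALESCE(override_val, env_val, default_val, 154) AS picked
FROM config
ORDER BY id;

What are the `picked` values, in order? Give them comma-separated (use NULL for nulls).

745, 361, 413, 431, 899, 340, 604, 147, 24, 525, 743, 478

id=60: override_val=745 → 745
id=61: override_val=361 → 361
id=62: override_val=413 → 413
id=63: override_val=431 → 431
id=64: override_val=NULL, env_val=899 → 899
id=65: override_val=NULL, env_val=NULL, default_val=340 → 340
id=66: override_val=604 → 604
id=67: override_val=NULL, env_val=147 → 147
id=68: override_val=NULL, env_val=24 → 24
id=69: override_val=NULL, env_val=NULL, default_val=525 → 525
id=70: override_val=NULL, env_val=743 → 743
id=71: override_val=NULL, env_val=NULL, default_val=478 → 478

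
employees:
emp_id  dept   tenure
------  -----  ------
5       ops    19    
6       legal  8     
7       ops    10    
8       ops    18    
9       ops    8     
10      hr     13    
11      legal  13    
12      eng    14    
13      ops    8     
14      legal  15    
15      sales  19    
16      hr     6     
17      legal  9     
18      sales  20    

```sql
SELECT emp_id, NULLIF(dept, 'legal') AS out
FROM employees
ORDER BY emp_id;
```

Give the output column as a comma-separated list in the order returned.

emp_id=5: dept=ops vs legal: differ → ops
emp_id=6: dept=legal vs legal: equal → NULL
emp_id=7: dept=ops vs legal: differ → ops
emp_id=8: dept=ops vs legal: differ → ops
emp_id=9: dept=ops vs legal: differ → ops
emp_id=10: dept=hr vs legal: differ → hr
emp_id=11: dept=legal vs legal: equal → NULL
emp_id=12: dept=eng vs legal: differ → eng
emp_id=13: dept=ops vs legal: differ → ops
emp_id=14: dept=legal vs legal: equal → NULL
emp_id=15: dept=sales vs legal: differ → sales
emp_id=16: dept=hr vs legal: differ → hr
emp_id=17: dept=legal vs legal: equal → NULL
emp_id=18: dept=sales vs legal: differ → sales

ops, NULL, ops, ops, ops, hr, NULL, eng, ops, NULL, sales, hr, NULL, sales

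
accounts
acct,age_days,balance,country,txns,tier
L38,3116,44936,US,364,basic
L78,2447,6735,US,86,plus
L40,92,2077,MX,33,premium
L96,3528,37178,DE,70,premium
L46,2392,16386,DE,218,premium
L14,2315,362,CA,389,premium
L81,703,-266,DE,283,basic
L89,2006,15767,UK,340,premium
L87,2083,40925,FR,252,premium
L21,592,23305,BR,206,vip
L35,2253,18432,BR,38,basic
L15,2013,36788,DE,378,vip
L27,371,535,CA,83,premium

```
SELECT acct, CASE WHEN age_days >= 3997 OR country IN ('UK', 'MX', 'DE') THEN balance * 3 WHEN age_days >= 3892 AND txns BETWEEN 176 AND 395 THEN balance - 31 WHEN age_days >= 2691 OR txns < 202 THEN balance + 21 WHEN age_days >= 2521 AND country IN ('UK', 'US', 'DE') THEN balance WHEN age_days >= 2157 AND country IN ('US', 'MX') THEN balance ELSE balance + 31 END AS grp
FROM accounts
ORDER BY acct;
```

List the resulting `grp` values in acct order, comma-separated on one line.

acct=L14: ELSE → 393
acct=L15: age_days >= 3997 OR country IN ('UK', 'MX', 'DE') → 110364
acct=L21: ELSE → 23336
acct=L27: age_days >= 2691 OR txns < 202 → 556
acct=L35: age_days >= 2691 OR txns < 202 → 18453
acct=L38: age_days >= 2691 OR txns < 202 → 44957
acct=L40: age_days >= 3997 OR country IN ('UK', 'MX', 'DE') → 6231
acct=L46: age_days >= 3997 OR country IN ('UK', 'MX', 'DE') → 49158
acct=L78: age_days >= 2691 OR txns < 202 → 6756
acct=L81: age_days >= 3997 OR country IN ('UK', 'MX', 'DE') → -798
acct=L87: ELSE → 40956
acct=L89: age_days >= 3997 OR country IN ('UK', 'MX', 'DE') → 47301
acct=L96: age_days >= 3997 OR country IN ('UK', 'MX', 'DE') → 111534

393, 110364, 23336, 556, 18453, 44957, 6231, 49158, 6756, -798, 40956, 47301, 111534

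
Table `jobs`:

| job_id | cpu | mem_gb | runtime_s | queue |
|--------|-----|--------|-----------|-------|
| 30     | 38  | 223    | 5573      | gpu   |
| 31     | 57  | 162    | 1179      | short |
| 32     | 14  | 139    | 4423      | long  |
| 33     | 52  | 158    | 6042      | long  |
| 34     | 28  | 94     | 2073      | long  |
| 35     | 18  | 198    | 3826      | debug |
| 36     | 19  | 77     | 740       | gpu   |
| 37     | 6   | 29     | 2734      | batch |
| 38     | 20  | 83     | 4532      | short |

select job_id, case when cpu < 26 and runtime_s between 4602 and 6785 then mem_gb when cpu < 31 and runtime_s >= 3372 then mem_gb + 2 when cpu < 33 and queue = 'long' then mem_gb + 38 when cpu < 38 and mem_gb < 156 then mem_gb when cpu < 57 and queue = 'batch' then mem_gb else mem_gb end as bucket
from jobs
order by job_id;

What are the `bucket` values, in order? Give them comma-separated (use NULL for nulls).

job_id=30: ELSE → 223
job_id=31: ELSE → 162
job_id=32: cpu < 31 and runtime_s >= 3372 → 141
job_id=33: ELSE → 158
job_id=34: cpu < 33 and queue = 'long' → 132
job_id=35: cpu < 31 and runtime_s >= 3372 → 200
job_id=36: cpu < 38 and mem_gb < 156 → 77
job_id=37: cpu < 38 and mem_gb < 156 → 29
job_id=38: cpu < 31 and runtime_s >= 3372 → 85

223, 162, 141, 158, 132, 200, 77, 29, 85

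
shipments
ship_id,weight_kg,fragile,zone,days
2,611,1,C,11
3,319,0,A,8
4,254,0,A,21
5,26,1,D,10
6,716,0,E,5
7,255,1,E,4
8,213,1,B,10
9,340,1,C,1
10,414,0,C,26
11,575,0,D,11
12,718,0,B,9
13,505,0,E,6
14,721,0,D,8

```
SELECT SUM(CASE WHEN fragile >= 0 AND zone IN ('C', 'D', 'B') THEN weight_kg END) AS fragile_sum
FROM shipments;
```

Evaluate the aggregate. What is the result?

ship_id=2: ✓ → 611
ship_id=3: ✗
ship_id=4: ✗
ship_id=5: ✓ → 26
ship_id=6: ✗
ship_id=7: ✗
ship_id=8: ✓ → 213
ship_id=9: ✓ → 340
ship_id=10: ✓ → 414
ship_id=11: ✓ → 575
ship_id=12: ✓ → 718
ship_id=13: ✗
ship_id=14: ✓ → 721
fragile_sum = 611 + 26 + 213 + 340 + 414 + 575 + 718 + 721 = 3618

3618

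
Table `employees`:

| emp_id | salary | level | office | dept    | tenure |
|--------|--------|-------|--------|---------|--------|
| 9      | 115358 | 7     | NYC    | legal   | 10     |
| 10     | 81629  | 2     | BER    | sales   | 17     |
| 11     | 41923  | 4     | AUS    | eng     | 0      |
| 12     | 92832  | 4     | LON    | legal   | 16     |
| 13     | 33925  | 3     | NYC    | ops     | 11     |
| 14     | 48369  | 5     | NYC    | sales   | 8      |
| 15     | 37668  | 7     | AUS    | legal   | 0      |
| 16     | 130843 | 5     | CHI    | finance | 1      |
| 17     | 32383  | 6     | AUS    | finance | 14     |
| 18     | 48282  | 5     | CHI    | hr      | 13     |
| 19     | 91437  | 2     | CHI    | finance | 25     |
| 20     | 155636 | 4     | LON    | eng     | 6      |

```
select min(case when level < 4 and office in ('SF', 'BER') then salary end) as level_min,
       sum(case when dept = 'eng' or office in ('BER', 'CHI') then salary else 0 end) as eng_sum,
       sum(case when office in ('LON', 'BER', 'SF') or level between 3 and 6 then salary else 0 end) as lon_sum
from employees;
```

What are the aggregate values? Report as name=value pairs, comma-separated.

[level_min: level < 4 and office in ('SF', 'BER')]
emp_id=9: ✗
emp_id=10: ✓ → 81629
emp_id=11: ✗
emp_id=12: ✗
emp_id=13: ✗
emp_id=14: ✗
emp_id=15: ✗
emp_id=16: ✗
emp_id=17: ✗
emp_id=18: ✗
emp_id=19: ✗
emp_id=20: ✗
level_min = MIN(81629) = 81629
—
[eng_sum: dept = 'eng' or office in ('BER', 'CHI')]
emp_id=9: ✗
emp_id=10: ✓ → 81629
emp_id=11: ✓ → 41923
emp_id=12: ✗
emp_id=13: ✗
emp_id=14: ✗
emp_id=15: ✗
emp_id=16: ✓ → 130843
emp_id=17: ✗
emp_id=18: ✓ → 48282
emp_id=19: ✓ → 91437
emp_id=20: ✓ → 155636
eng_sum = 81629 + 41923 + 130843 + 48282 + 91437 + 155636 = 549750
—
[lon_sum: office in ('LON', 'BER', 'SF') or level between 3 and 6]
emp_id=9: ✗
emp_id=10: ✓ → 81629
emp_id=11: ✓ → 41923
emp_id=12: ✓ → 92832
emp_id=13: ✓ → 33925
emp_id=14: ✓ → 48369
emp_id=15: ✗
emp_id=16: ✓ → 130843
emp_id=17: ✓ → 32383
emp_id=18: ✓ → 48282
emp_id=19: ✗
emp_id=20: ✓ → 155636
lon_sum = 81629 + 41923 + 92832 + 33925 + 48369 + 130843 + 32383 + 48282 + 155636 = 665822

level_min=81629, eng_sum=549750, lon_sum=665822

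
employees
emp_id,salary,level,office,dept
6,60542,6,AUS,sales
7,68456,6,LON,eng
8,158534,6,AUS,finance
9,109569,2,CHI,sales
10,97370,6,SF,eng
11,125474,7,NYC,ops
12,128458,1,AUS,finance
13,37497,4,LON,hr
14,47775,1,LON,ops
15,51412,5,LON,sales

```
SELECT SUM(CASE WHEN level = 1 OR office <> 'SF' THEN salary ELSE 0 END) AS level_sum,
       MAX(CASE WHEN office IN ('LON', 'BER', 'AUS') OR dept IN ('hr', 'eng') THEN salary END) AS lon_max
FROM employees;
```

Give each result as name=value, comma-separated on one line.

level_sum=787717, lon_max=158534

[level_sum: level = 1 OR office <> 'SF']
emp_id=6: ✓ → 60542
emp_id=7: ✓ → 68456
emp_id=8: ✓ → 158534
emp_id=9: ✓ → 109569
emp_id=10: ✗
emp_id=11: ✓ → 125474
emp_id=12: ✓ → 128458
emp_id=13: ✓ → 37497
emp_id=14: ✓ → 47775
emp_id=15: ✓ → 51412
level_sum = 60542 + 68456 + 158534 + 109569 + 125474 + 128458 + 37497 + 47775 + 51412 = 787717
—
[lon_max: office IN ('LON', 'BER', 'AUS') OR dept IN ('hr', 'eng')]
emp_id=6: ✓ → 60542
emp_id=7: ✓ → 68456
emp_id=8: ✓ → 158534
emp_id=9: ✗
emp_id=10: ✓ → 97370
emp_id=11: ✗
emp_id=12: ✓ → 128458
emp_id=13: ✓ → 37497
emp_id=14: ✓ → 47775
emp_id=15: ✓ → 51412
lon_max = MAX(60542, 68456, 158534, 97370, 128458, 37497, 47775, 51412) = 158534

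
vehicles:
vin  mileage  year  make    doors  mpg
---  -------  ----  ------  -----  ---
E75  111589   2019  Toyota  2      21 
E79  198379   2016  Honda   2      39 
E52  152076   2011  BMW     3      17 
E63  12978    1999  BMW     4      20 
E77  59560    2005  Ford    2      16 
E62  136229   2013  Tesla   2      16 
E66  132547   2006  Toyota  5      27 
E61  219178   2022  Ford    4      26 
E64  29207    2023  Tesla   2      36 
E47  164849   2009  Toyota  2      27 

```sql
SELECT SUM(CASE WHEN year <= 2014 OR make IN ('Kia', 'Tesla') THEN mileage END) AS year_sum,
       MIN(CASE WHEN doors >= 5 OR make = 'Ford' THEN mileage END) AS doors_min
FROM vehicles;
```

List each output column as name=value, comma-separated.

[year_sum: year <= 2014 OR make IN ('Kia', 'Tesla')]
vin=E75: ✗
vin=E79: ✗
vin=E52: ✓ → 152076
vin=E63: ✓ → 12978
vin=E77: ✓ → 59560
vin=E62: ✓ → 136229
vin=E66: ✓ → 132547
vin=E61: ✗
vin=E64: ✓ → 29207
vin=E47: ✓ → 164849
year_sum = 152076 + 12978 + 59560 + 136229 + 132547 + 29207 + 164849 = 687446
—
[doors_min: doors >= 5 OR make = 'Ford']
vin=E75: ✗
vin=E79: ✗
vin=E52: ✗
vin=E63: ✗
vin=E77: ✓ → 59560
vin=E62: ✗
vin=E66: ✓ → 132547
vin=E61: ✓ → 219178
vin=E64: ✗
vin=E47: ✗
doors_min = MIN(59560, 132547, 219178) = 59560

year_sum=687446, doors_min=59560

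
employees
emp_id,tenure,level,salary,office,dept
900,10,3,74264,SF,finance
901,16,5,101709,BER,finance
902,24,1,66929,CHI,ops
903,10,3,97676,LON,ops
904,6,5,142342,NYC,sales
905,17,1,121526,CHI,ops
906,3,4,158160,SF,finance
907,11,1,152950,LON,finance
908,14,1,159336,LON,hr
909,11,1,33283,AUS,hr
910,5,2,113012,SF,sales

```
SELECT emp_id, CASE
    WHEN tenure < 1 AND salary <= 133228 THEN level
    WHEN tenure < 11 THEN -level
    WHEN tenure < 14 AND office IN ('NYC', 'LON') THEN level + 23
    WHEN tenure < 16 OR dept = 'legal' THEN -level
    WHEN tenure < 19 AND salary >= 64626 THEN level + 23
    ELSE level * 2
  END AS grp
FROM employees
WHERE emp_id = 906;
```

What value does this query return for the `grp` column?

emp_id = 906: tenure=3, level=4, salary=158160, office=SF, dept=finance.
tenure < 1 AND salary <= 133228 → false
tenure < 11 → true → -4

-4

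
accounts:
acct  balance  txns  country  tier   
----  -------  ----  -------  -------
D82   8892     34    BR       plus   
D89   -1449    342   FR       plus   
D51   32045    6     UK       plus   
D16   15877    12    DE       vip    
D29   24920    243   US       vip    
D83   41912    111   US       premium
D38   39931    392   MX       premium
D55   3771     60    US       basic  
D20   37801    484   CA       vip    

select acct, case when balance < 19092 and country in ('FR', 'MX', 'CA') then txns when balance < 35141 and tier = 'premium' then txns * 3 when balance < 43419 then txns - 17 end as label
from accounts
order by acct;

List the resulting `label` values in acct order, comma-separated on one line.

-5, 467, 226, 375, -11, 43, 17, 94, 342

acct=D16: balance < 43419 → -5
acct=D20: balance < 43419 → 467
acct=D29: balance < 43419 → 226
acct=D38: balance < 43419 → 375
acct=D51: balance < 43419 → -11
acct=D55: balance < 43419 → 43
acct=D82: balance < 43419 → 17
acct=D83: balance < 43419 → 94
acct=D89: balance < 19092 and country in ('FR', 'MX', 'CA') → 342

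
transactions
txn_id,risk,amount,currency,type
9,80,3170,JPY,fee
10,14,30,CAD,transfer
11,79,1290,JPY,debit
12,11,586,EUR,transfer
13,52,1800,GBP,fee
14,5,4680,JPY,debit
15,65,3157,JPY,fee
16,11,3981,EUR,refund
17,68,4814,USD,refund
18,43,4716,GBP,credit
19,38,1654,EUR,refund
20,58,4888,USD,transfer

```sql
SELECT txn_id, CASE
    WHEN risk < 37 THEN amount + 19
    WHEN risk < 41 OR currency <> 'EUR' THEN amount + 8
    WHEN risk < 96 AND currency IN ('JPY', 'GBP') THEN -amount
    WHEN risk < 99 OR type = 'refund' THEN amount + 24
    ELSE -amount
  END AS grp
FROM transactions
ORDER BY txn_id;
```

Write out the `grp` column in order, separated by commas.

3178, 49, 1298, 605, 1808, 4699, 3165, 4000, 4822, 4724, 1662, 4896

txn_id=9: risk < 41 OR currency <> 'EUR' → 3178
txn_id=10: risk < 37 → 49
txn_id=11: risk < 41 OR currency <> 'EUR' → 1298
txn_id=12: risk < 37 → 605
txn_id=13: risk < 41 OR currency <> 'EUR' → 1808
txn_id=14: risk < 37 → 4699
txn_id=15: risk < 41 OR currency <> 'EUR' → 3165
txn_id=16: risk < 37 → 4000
txn_id=17: risk < 41 OR currency <> 'EUR' → 4822
txn_id=18: risk < 41 OR currency <> 'EUR' → 4724
txn_id=19: risk < 41 OR currency <> 'EUR' → 1662
txn_id=20: risk < 41 OR currency <> 'EUR' → 4896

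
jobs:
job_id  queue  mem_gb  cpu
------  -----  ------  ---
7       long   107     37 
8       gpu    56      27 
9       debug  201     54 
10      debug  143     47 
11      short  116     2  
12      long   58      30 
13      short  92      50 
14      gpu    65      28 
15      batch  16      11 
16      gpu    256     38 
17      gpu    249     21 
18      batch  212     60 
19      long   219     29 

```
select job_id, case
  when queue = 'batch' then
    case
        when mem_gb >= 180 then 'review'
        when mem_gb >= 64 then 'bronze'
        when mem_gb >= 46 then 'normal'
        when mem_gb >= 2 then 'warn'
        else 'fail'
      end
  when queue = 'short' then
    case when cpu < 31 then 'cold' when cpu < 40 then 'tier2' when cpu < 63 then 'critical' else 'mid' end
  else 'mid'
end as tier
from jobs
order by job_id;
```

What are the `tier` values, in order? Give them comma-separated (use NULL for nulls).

job_id=7: queue='long' → outer ELSE → mid
job_id=8: queue='gpu' → outer ELSE → mid
job_id=9: queue='debug' → outer ELSE → mid
job_id=10: queue='debug' → outer ELSE → mid
job_id=11: queue='short' → inner[cpu < 31] → cold
job_id=12: queue='long' → outer ELSE → mid
job_id=13: queue='short' → inner[cpu < 63] → critical
job_id=14: queue='gpu' → outer ELSE → mid
job_id=15: queue='batch' → inner[mem_gb >= 2] → warn
job_id=16: queue='gpu' → outer ELSE → mid
job_id=17: queue='gpu' → outer ELSE → mid
job_id=18: queue='batch' → inner[mem_gb >= 180] → review
job_id=19: queue='long' → outer ELSE → mid

mid, mid, mid, mid, cold, mid, critical, mid, warn, mid, mid, review, mid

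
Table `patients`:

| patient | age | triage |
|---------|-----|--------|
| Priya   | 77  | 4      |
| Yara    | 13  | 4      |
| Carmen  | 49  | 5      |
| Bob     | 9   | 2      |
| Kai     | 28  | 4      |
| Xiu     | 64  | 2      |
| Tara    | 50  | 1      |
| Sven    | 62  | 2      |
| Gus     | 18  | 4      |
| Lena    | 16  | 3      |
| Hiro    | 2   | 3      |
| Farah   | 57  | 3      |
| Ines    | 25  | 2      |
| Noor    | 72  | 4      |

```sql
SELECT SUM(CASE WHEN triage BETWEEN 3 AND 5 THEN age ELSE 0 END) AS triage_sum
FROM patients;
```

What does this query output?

332

patient=Priya: ✓ → 77
patient=Yara: ✓ → 13
patient=Carmen: ✓ → 49
patient=Bob: ✗
patient=Kai: ✓ → 28
patient=Xiu: ✗
patient=Tara: ✗
patient=Sven: ✗
patient=Gus: ✓ → 18
patient=Lena: ✓ → 16
patient=Hiro: ✓ → 2
patient=Farah: ✓ → 57
patient=Ines: ✗
patient=Noor: ✓ → 72
triage_sum = 77 + 13 + 49 + 28 + 18 + 16 + 2 + 57 + 72 = 332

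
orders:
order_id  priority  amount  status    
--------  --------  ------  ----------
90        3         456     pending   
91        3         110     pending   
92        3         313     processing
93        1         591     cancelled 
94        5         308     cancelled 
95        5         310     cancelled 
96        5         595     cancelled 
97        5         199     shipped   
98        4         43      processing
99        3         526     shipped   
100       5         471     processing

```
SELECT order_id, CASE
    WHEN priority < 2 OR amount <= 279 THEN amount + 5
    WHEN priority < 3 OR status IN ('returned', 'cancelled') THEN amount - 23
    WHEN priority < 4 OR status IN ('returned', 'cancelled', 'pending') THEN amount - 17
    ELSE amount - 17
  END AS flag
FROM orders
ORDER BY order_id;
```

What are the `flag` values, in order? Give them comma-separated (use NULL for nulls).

439, 115, 296, 596, 285, 287, 572, 204, 48, 509, 454

order_id=90: priority < 4 OR status IN ('returned', 'cancelled', 'pending') → 439
order_id=91: priority < 2 OR amount <= 279 → 115
order_id=92: priority < 4 OR status IN ('returned', 'cancelled', 'pending') → 296
order_id=93: priority < 2 OR amount <= 279 → 596
order_id=94: priority < 3 OR status IN ('returned', 'cancelled') → 285
order_id=95: priority < 3 OR status IN ('returned', 'cancelled') → 287
order_id=96: priority < 3 OR status IN ('returned', 'cancelled') → 572
order_id=97: priority < 2 OR amount <= 279 → 204
order_id=98: priority < 2 OR amount <= 279 → 48
order_id=99: priority < 4 OR status IN ('returned', 'cancelled', 'pending') → 509
order_id=100: ELSE → 454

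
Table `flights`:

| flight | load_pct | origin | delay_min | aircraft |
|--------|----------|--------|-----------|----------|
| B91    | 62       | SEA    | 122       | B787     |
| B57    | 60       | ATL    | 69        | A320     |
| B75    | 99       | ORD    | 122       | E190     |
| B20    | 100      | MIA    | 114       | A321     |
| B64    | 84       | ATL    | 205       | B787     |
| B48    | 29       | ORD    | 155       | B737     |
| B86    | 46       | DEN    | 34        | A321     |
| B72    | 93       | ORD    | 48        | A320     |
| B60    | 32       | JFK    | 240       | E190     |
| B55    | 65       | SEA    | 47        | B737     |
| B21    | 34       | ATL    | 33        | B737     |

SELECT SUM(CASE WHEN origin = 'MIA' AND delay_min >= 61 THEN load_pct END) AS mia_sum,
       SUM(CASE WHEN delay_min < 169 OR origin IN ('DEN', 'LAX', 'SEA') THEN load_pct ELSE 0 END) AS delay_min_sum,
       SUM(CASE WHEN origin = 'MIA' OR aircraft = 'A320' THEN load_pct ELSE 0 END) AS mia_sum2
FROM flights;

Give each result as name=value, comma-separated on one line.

mia_sum=100, delay_min_sum=588, mia_sum2=253

[mia_sum: origin = 'MIA' AND delay_min >= 61]
flight=B91: ✗
flight=B57: ✗
flight=B75: ✗
flight=B20: ✓ → 100
flight=B64: ✗
flight=B48: ✗
flight=B86: ✗
flight=B72: ✗
flight=B60: ✗
flight=B55: ✗
flight=B21: ✗
mia_sum = 100
—
[delay_min_sum: delay_min < 169 OR origin IN ('DEN', 'LAX', 'SEA')]
flight=B91: ✓ → 62
flight=B57: ✓ → 60
flight=B75: ✓ → 99
flight=B20: ✓ → 100
flight=B64: ✗
flight=B48: ✓ → 29
flight=B86: ✓ → 46
flight=B72: ✓ → 93
flight=B60: ✗
flight=B55: ✓ → 65
flight=B21: ✓ → 34
delay_min_sum = 62 + 60 + 99 + 100 + 29 + 46 + 93 + 65 + 34 = 588
—
[mia_sum2: origin = 'MIA' OR aircraft = 'A320']
flight=B91: ✗
flight=B57: ✓ → 60
flight=B75: ✗
flight=B20: ✓ → 100
flight=B64: ✗
flight=B48: ✗
flight=B86: ✗
flight=B72: ✓ → 93
flight=B60: ✗
flight=B55: ✗
flight=B21: ✗
mia_sum2 = 60 + 100 + 93 = 253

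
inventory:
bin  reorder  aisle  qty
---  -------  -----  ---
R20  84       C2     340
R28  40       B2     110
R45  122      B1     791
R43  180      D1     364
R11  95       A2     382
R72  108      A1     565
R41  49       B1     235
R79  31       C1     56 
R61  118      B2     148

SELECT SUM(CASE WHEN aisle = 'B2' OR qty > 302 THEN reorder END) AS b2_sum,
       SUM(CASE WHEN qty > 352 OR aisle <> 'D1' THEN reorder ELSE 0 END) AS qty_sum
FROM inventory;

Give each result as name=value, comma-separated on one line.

[b2_sum: aisle = 'B2' OR qty > 302]
bin=R20: ✓ → 84
bin=R28: ✓ → 40
bin=R45: ✓ → 122
bin=R43: ✓ → 180
bin=R11: ✓ → 95
bin=R72: ✓ → 108
bin=R41: ✗
bin=R79: ✗
bin=R61: ✓ → 118
b2_sum = 84 + 40 + 122 + 180 + 95 + 108 + 118 = 747
—
[qty_sum: qty > 352 OR aisle <> 'D1']
bin=R20: ✓ → 84
bin=R28: ✓ → 40
bin=R45: ✓ → 122
bin=R43: ✓ → 180
bin=R11: ✓ → 95
bin=R72: ✓ → 108
bin=R41: ✓ → 49
bin=R79: ✓ → 31
bin=R61: ✓ → 118
qty_sum = 84 + 40 + 122 + 180 + 95 + 108 + 49 + 31 + 118 = 827

b2_sum=747, qty_sum=827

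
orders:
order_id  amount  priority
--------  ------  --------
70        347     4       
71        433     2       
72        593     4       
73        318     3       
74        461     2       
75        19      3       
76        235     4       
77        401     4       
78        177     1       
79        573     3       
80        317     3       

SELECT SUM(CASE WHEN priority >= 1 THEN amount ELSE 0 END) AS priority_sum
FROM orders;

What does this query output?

3874

order_id=70: ✓ → 347
order_id=71: ✓ → 433
order_id=72: ✓ → 593
order_id=73: ✓ → 318
order_id=74: ✓ → 461
order_id=75: ✓ → 19
order_id=76: ✓ → 235
order_id=77: ✓ → 401
order_id=78: ✓ → 177
order_id=79: ✓ → 573
order_id=80: ✓ → 317
priority_sum = 347 + 433 + 593 + 318 + 461 + 19 + 235 + 401 + 177 + 573 + 317 = 3874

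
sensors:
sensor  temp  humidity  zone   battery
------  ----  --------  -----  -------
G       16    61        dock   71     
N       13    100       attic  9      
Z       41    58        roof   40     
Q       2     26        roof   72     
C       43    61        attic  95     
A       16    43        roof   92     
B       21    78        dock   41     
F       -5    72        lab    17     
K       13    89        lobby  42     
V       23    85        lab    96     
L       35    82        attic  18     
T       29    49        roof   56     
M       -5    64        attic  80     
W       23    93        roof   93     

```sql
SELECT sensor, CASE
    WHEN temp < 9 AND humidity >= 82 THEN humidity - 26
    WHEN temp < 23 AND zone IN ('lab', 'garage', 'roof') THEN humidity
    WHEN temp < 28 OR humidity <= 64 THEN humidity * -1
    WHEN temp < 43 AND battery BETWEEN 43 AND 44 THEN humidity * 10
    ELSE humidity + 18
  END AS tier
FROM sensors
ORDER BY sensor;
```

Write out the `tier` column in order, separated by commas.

43, -78, -61, 72, -61, -89, 100, -64, -100, 26, -49, -85, -93, -58

sensor=A: temp < 23 AND zone IN ('lab', 'garage', 'roof') → 43
sensor=B: temp < 28 OR humidity <= 64 → -78
sensor=C: temp < 28 OR humidity <= 64 → -61
sensor=F: temp < 23 AND zone IN ('lab', 'garage', 'roof') → 72
sensor=G: temp < 28 OR humidity <= 64 → -61
sensor=K: temp < 28 OR humidity <= 64 → -89
sensor=L: ELSE → 100
sensor=M: temp < 28 OR humidity <= 64 → -64
sensor=N: temp < 28 OR humidity <= 64 → -100
sensor=Q: temp < 23 AND zone IN ('lab', 'garage', 'roof') → 26
sensor=T: temp < 28 OR humidity <= 64 → -49
sensor=V: temp < 28 OR humidity <= 64 → -85
sensor=W: temp < 28 OR humidity <= 64 → -93
sensor=Z: temp < 28 OR humidity <= 64 → -58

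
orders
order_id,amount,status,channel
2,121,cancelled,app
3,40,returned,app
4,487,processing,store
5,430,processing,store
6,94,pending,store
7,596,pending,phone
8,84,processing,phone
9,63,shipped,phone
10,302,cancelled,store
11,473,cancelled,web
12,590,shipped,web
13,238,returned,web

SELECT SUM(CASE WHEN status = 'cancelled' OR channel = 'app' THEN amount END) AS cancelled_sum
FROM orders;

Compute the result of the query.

936

order_id=2: ✓ → 121
order_id=3: ✓ → 40
order_id=4: ✗
order_id=5: ✗
order_id=6: ✗
order_id=7: ✗
order_id=8: ✗
order_id=9: ✗
order_id=10: ✓ → 302
order_id=11: ✓ → 473
order_id=12: ✗
order_id=13: ✗
cancelled_sum = 121 + 40 + 302 + 473 = 936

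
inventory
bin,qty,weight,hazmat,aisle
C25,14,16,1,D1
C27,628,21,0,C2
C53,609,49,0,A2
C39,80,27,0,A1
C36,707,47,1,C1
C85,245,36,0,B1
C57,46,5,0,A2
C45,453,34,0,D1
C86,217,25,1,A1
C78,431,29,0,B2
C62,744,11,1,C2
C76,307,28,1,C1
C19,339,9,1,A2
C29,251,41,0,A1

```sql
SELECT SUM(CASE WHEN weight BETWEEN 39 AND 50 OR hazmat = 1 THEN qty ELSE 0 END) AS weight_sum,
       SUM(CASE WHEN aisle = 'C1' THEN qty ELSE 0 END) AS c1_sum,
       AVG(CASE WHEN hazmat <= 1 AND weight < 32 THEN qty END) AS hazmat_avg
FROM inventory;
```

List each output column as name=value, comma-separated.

weight_sum=3188, c1_sum=1014, hazmat_avg=311.7777777778

[weight_sum: weight BETWEEN 39 AND 50 OR hazmat = 1]
bin=C25: ✓ → 14
bin=C27: ✗
bin=C53: ✓ → 609
bin=C39: ✗
bin=C36: ✓ → 707
bin=C85: ✗
bin=C57: ✗
bin=C45: ✗
bin=C86: ✓ → 217
bin=C78: ✗
bin=C62: ✓ → 744
bin=C76: ✓ → 307
bin=C19: ✓ → 339
bin=C29: ✓ → 251
weight_sum = 14 + 609 + 707 + 217 + 744 + 307 + 339 + 251 = 3188
—
[c1_sum: aisle = 'C1']
bin=C25: ✗
bin=C27: ✗
bin=C53: ✗
bin=C39: ✗
bin=C36: ✓ → 707
bin=C85: ✗
bin=C57: ✗
bin=C45: ✗
bin=C86: ✗
bin=C78: ✗
bin=C62: ✗
bin=C76: ✓ → 307
bin=C19: ✗
bin=C29: ✗
c1_sum = 707 + 307 = 1014
—
[hazmat_avg: hazmat <= 1 AND weight < 32]
bin=C25: ✓ → 14
bin=C27: ✓ → 628
bin=C53: ✗
bin=C39: ✓ → 80
bin=C36: ✗
bin=C85: ✗
bin=C57: ✓ → 46
bin=C45: ✗
bin=C86: ✓ → 217
bin=C78: ✓ → 431
bin=C62: ✓ → 744
bin=C76: ✓ → 307
bin=C19: ✓ → 339
bin=C29: ✗
hazmat_avg = (14 + 628 + 80 + 46 + 217 + 431 + 744 + 307 + 339) / 9 = 311.7777777778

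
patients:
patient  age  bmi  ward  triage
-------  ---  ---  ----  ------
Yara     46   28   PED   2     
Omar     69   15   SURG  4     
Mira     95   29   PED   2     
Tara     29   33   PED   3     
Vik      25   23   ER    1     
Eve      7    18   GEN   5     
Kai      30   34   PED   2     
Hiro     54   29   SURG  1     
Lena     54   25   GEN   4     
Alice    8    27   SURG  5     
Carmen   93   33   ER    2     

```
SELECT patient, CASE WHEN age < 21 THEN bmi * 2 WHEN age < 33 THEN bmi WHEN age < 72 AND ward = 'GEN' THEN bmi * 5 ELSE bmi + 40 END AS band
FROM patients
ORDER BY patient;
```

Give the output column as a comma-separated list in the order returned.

54, 73, 36, 69, 34, 125, 69, 55, 33, 23, 68

patient=Alice: age < 21 → 54
patient=Carmen: ELSE → 73
patient=Eve: age < 21 → 36
patient=Hiro: ELSE → 69
patient=Kai: age < 33 → 34
patient=Lena: age < 72 AND ward = 'GEN' → 125
patient=Mira: ELSE → 69
patient=Omar: ELSE → 55
patient=Tara: age < 33 → 33
patient=Vik: age < 33 → 23
patient=Yara: ELSE → 68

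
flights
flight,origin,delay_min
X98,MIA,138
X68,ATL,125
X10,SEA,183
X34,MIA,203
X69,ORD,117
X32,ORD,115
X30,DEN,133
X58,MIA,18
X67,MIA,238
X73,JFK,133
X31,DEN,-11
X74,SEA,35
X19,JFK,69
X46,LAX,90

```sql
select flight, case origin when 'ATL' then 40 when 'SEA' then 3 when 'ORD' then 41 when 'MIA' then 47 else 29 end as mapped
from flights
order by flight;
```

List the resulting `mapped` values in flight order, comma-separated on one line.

flight=X10: origin='SEA' → 3
flight=X19: ELSE → 29
flight=X30: ELSE → 29
flight=X31: ELSE → 29
flight=X32: origin='ORD' → 41
flight=X34: origin='MIA' → 47
flight=X46: ELSE → 29
flight=X58: origin='MIA' → 47
flight=X67: origin='MIA' → 47
flight=X68: origin='ATL' → 40
flight=X69: origin='ORD' → 41
flight=X73: ELSE → 29
flight=X74: origin='SEA' → 3
flight=X98: origin='MIA' → 47

3, 29, 29, 29, 41, 47, 29, 47, 47, 40, 41, 29, 3, 47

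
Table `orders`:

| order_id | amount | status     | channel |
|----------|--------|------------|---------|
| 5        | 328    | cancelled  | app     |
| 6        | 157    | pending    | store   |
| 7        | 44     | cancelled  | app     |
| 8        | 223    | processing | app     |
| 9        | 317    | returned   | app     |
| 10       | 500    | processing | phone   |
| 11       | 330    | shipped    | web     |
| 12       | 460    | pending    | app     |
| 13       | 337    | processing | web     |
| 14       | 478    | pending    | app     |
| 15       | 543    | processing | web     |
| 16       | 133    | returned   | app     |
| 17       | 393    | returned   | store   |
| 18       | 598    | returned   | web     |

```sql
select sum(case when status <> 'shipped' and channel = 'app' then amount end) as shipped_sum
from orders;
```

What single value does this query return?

order_id=5: ✓ → 328
order_id=6: ✗
order_id=7: ✓ → 44
order_id=8: ✓ → 223
order_id=9: ✓ → 317
order_id=10: ✗
order_id=11: ✗
order_id=12: ✓ → 460
order_id=13: ✗
order_id=14: ✓ → 478
order_id=15: ✗
order_id=16: ✓ → 133
order_id=17: ✗
order_id=18: ✗
shipped_sum = 328 + 44 + 223 + 317 + 460 + 478 + 133 = 1983

1983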